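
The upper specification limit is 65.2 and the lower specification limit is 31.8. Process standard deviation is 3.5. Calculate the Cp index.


Cp = (65.2 - 31.8) / (6 * 3.5)

1.59


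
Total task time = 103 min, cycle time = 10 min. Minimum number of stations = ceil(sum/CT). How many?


Formula: N_min = ceil(Sum of Task Times / Cycle Time)
N_min = ceil(103 min / 10 min) = ceil(10.3)
N_min = 11 stations

11


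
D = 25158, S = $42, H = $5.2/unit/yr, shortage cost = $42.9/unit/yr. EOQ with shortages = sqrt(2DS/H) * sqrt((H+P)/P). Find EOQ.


Formula: EOQ* = sqrt(2DS/H) * sqrt((H+P)/P)
Base EOQ = sqrt(2*25158*42/5.2) = 637.49 units
Correction = sqrt((5.2+42.9)/42.9) = 1.05887
EOQ* = 637.49 * 1.05887 = 675.0 units

675.0 units


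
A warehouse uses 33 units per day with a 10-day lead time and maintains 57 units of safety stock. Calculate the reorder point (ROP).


Formula: ROP = (Daily Demand * Lead Time) + Safety Stock
Demand during lead time = 33 * 10 = 330 units
ROP = 330 + 57 = 387 units

387 units


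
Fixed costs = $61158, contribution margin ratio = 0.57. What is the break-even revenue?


Formula: BER = Fixed Costs / Contribution Margin Ratio
BER = $61158 / 0.57
BER = $107294.74 (to the nearest cent)

$107294.74


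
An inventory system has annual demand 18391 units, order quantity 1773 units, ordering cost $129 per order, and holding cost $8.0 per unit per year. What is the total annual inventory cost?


TC = 18391/1773 * 129 + 1773/2 * 8.0

$8430.09


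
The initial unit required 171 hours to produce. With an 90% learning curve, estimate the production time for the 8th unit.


Formula: T_n = T_1 * (learning_rate)^(log2(n)) where learning_rate = rate/100
Doublings = log2(8) = 3
T_n = 171 * 0.9^3
T_n = 171 * 0.729 = 124.7 hours

124.7 hours


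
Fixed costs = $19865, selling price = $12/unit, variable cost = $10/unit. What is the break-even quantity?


Formula: BEQ = Fixed Costs / (Price - Variable Cost)
Contribution margin = $12 - $10 = $2/unit
BEQ = ceil($19865 / $2/unit) = ceil(9932.5) = 9933 units

9933 units


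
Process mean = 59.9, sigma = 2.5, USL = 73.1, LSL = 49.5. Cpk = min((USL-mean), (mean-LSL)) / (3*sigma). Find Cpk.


Cpu = (73.1 - 59.9) / (3 * 2.5) = 1.76
Cpl = (59.9 - 49.5) / (3 * 2.5) = 1.39
Cpk = min(1.76, 1.39) = 1.39

1.39


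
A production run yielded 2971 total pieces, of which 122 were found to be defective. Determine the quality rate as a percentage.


Formula: Quality Rate = Good Pieces / Total Pieces * 100
Good pieces = 2971 - 122 = 2849
QR = 2849 / 2971 * 100 = 95.9%

95.9%


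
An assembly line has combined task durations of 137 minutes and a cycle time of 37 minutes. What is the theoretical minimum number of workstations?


Formula: N_min = ceil(Sum of Task Times / Cycle Time)
N_min = ceil(137 min / 37 min) = ceil(3.7027)
N_min = 4 stations

4


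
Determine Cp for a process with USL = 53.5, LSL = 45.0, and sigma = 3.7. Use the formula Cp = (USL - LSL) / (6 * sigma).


Cp = (53.5 - 45.0) / (6 * 3.7)

0.38


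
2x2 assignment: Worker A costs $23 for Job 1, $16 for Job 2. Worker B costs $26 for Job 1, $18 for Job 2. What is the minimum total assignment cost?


Option 1: A->1 + B->2 = $23 + $18 = $41
Option 2: A->2 + B->1 = $16 + $26 = $42
Min cost = min($41, $42) = $41

$41


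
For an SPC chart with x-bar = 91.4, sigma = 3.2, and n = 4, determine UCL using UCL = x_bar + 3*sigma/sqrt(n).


UCL = 91.4 + 3 * 3.2 / sqrt(4)

96.2


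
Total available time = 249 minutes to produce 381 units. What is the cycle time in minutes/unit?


Formula: CT = Available Time / Number of Units
CT = 249 min / 381 units
CT = 0.65 min/unit

0.65 min/unit


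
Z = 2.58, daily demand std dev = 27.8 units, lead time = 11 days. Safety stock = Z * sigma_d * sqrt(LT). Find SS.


Formula: SS = z * sigma_d * sqrt(LT)
sqrt(LT) = sqrt(11) = 3.3166
SS = 2.58 * 27.8 * 3.3166
SS = 237.9 units

237.9 units


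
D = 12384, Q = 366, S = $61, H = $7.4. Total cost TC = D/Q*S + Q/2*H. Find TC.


TC = 12384/366 * 61 + 366/2 * 7.4

$3418.20


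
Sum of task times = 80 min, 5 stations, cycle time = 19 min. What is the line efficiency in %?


Formula: Efficiency = Sum of Task Times / (N_stations * CT) * 100
Total station capacity = 5 stations * 19 min = 95 min
Efficiency = 80 / 95 * 100 = 84.2%

84.2%


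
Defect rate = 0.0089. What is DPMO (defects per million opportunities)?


DPMO = defect_rate * 1000000 = 0.0089 * 1000000

8900


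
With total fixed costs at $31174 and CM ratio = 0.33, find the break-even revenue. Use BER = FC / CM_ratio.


Formula: BER = Fixed Costs / Contribution Margin Ratio
BER = $31174 / 0.33
BER = $94466.67 (to the nearest cent)

$94466.67


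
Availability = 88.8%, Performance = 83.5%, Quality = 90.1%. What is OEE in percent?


Formula: OEE = Availability * Performance * Quality / 10000
A * P = 88.8% * 83.5% / 100 = 74.15%
OEE = 74.15% * 90.1% / 100 = 66.8%

66.8%


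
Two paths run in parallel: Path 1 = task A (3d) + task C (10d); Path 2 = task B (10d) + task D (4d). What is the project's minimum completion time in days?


Path 1 = 3 + 10 = 13 days
Path 2 = 10 + 4 = 14 days
Duration = max(13, 14) = 14 days

14 days


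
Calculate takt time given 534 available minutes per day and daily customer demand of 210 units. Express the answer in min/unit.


Formula: Takt Time = Available Production Time / Customer Demand
Takt = 534 min/day / 210 units/day
Takt = 2.54 min/unit

2.54 min/unit


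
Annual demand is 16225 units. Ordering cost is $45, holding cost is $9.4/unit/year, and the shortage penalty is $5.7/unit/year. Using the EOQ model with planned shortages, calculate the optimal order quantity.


Formula: EOQ* = sqrt(2DS/H) * sqrt((H+P)/P)
Base EOQ = sqrt(2*16225*45/9.4) = 394.14 units
Correction = sqrt((9.4+5.7)/5.7) = 1.62761
EOQ* = 394.14 * 1.62761 = 641.5 units

641.5 units


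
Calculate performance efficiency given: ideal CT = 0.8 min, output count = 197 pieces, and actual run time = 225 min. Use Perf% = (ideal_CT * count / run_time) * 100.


Formula: Performance = (Ideal CT * Total Count) / Run Time * 100
Ideal output time = 0.8 * 197 = 157.6 min
Performance = 157.6 / 225 * 100 = 70.0%

70.0%


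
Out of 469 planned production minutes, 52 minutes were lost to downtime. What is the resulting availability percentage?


Formula: Availability = (Planned Time - Downtime) / Planned Time * 100
Uptime = 469 - 52 = 417 min
Availability = 417 / 469 * 100 = 88.9%

88.9%


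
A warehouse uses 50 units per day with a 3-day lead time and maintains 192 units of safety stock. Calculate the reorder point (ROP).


Formula: ROP = (Daily Demand * Lead Time) + Safety Stock
Demand during lead time = 50 * 3 = 150 units
ROP = 150 + 192 = 342 units

342 units


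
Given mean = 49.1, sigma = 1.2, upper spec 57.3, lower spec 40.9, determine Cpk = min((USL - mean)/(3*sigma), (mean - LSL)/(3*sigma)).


Cpu = (57.3 - 49.1) / (3 * 1.2) = 2.28
Cpl = (49.1 - 40.9) / (3 * 1.2) = 2.28
Cpk = min(2.28, 2.28) = 2.28

2.28


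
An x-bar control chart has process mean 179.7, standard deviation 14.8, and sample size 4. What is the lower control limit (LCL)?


LCL = 179.7 - 3 * 14.8 / sqrt(4)

157.5


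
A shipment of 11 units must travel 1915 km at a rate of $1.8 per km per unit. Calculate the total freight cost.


TC = dist * cost * units = 1915 * 1.8 * 11 = $37917.00

$37917.00


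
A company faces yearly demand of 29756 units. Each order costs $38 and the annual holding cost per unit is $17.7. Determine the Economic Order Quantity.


Formula: EOQ = sqrt(2 * D * S / H)
Numerator: 2 * 29756 * 38 = 2261456
2DS/H = 2261456 / 17.7 = 127765.9
EOQ = sqrt(127765.9) = 357.4 units

357.4 units


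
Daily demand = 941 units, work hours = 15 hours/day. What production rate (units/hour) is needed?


Formula: Production Rate = Daily Demand / Available Hours
Rate = 941 units/day / 15 hours/day
Rate = 62.7 units/hour

62.7 units/hour


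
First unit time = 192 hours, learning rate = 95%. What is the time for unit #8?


Formula: T_n = T_1 * (learning_rate)^(log2(n)) where learning_rate = rate/100
Doublings = log2(8) = 3
T_n = 192 * 0.95^3
T_n = 192 * 0.8574 = 164.6 hours

164.6 hours


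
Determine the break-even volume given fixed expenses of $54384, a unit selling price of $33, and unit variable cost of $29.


Formula: BEQ = Fixed Costs / (Price - Variable Cost)
Contribution margin = $33 - $29 = $4/unit
BEQ = ceil($54384 / $4/unit) = ceil(13596.0) = 13596 units

13596 units


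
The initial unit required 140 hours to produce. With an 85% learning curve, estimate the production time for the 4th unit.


Formula: T_n = T_1 * (learning_rate)^(log2(n)) where learning_rate = rate/100
Doublings = log2(4) = 2
T_n = 140 * 0.85^2
T_n = 140 * 0.7225 = 101.2 hours

101.2 hours


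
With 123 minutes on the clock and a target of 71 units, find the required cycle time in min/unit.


Formula: CT = Available Time / Number of Units
CT = 123 min / 71 units
CT = 1.73 min/unit

1.73 min/unit


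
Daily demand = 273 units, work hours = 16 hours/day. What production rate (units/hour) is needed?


Formula: Production Rate = Daily Demand / Available Hours
Rate = 273 units/day / 16 hours/day
Rate = 17.1 units/hour

17.1 units/hour


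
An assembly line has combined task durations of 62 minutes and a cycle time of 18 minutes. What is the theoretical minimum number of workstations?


Formula: N_min = ceil(Sum of Task Times / Cycle Time)
N_min = ceil(62 min / 18 min) = ceil(3.4444)
N_min = 4 stations

4


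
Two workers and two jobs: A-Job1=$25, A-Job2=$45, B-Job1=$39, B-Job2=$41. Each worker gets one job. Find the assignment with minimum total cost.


Option 1: A->1 + B->2 = $25 + $41 = $66
Option 2: A->2 + B->1 = $45 + $39 = $84
Min cost = min($66, $84) = $66

$66


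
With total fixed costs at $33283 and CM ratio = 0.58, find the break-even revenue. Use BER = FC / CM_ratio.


Formula: BER = Fixed Costs / Contribution Margin Ratio
BER = $33283 / 0.58
BER = $57384.48 (to the nearest cent)

$57384.48


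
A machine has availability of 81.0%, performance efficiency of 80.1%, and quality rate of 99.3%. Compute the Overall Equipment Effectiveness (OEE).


Formula: OEE = Availability * Performance * Quality / 10000
A * P = 81.0% * 80.1% / 100 = 64.88%
OEE = 64.88% * 99.3% / 100 = 64.4%

64.4%


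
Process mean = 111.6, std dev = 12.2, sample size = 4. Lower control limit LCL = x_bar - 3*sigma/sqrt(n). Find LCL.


LCL = 111.6 - 3 * 12.2 / sqrt(4)

93.3


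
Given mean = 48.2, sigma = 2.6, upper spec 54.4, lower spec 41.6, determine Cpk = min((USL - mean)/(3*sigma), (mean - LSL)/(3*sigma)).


Cpu = (54.4 - 48.2) / (3 * 2.6) = 0.79
Cpl = (48.2 - 41.6) / (3 * 2.6) = 0.85
Cpk = min(0.79, 0.85) = 0.79

0.79


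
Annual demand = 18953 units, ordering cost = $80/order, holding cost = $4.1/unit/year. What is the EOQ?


Formula: EOQ = sqrt(2 * D * S / H)
Numerator: 2 * 18953 * 80 = 3032480
2DS/H = 3032480 / 4.1 = 739629.3
EOQ = sqrt(739629.3) = 860.0 units

860.0 units


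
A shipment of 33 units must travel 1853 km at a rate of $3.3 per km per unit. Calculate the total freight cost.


TC = dist * cost * units = 1853 * 3.3 * 33 = $201791.70

$201791.70


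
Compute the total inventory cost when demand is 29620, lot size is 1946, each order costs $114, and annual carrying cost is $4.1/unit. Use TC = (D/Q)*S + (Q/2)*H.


TC = 29620/1946 * 114 + 1946/2 * 4.1

$5724.49


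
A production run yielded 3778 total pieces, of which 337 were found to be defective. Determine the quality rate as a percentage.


Formula: Quality Rate = Good Pieces / Total Pieces * 100
Good pieces = 3778 - 337 = 3441
QR = 3441 / 3778 * 100 = 91.1%

91.1%


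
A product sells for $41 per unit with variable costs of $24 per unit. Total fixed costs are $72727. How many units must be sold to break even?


Formula: BEQ = Fixed Costs / (Price - Variable Cost)
Contribution margin = $41 - $24 = $17/unit
BEQ = ceil($72727 / $17/unit) = ceil(4278.06) = 4279 units

4279 units


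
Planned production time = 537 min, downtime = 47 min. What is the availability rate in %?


Formula: Availability = (Planned Time - Downtime) / Planned Time * 100
Uptime = 537 - 47 = 490 min
Availability = 490 / 537 * 100 = 91.2%

91.2%


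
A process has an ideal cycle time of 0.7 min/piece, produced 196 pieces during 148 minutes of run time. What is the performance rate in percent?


Formula: Performance = (Ideal CT * Total Count) / Run Time * 100
Ideal output time = 0.7 * 196 = 137.2 min
Performance = 137.2 / 148 * 100 = 92.7%

92.7%


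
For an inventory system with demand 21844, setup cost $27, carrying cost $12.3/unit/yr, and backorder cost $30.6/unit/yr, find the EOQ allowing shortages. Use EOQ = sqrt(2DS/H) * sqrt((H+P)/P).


Formula: EOQ* = sqrt(2DS/H) * sqrt((H+P)/P)
Base EOQ = sqrt(2*21844*27/12.3) = 309.68 units
Correction = sqrt((12.3+30.6)/30.6) = 1.18404
EOQ* = 309.68 * 1.18404 = 366.7 units

366.7 units


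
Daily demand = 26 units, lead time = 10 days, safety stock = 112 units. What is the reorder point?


Formula: ROP = (Daily Demand * Lead Time) + Safety Stock
Demand during lead time = 26 * 10 = 260 units
ROP = 260 + 112 = 372 units

372 units


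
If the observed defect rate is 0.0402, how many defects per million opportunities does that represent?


DPMO = defect_rate * 1000000 = 0.0402 * 1000000

40200


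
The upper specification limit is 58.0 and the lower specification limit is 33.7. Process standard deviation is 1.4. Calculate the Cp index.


Cp = (58.0 - 33.7) / (6 * 1.4)

2.89


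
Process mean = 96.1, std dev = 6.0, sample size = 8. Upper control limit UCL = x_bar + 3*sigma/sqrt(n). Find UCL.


UCL = 96.1 + 3 * 6.0 / sqrt(8)

102.46


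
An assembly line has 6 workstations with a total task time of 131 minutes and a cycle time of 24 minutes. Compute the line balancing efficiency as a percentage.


Formula: Efficiency = Sum of Task Times / (N_stations * CT) * 100
Total station capacity = 6 stations * 24 min = 144 min
Efficiency = 131 / 144 * 100 = 91.0%

91.0%


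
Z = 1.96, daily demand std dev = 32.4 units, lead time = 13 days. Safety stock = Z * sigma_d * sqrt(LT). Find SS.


Formula: SS = z * sigma_d * sqrt(LT)
sqrt(LT) = sqrt(13) = 3.6056
SS = 1.96 * 32.4 * 3.6056
SS = 229.0 units

229.0 units


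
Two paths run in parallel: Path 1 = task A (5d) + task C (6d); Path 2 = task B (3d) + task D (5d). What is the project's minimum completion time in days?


Path 1 = 5 + 6 = 11 days
Path 2 = 3 + 5 = 8 days
Duration = max(11, 8) = 11 days

11 days


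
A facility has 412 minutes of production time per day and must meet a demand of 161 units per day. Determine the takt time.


Formula: Takt Time = Available Production Time / Customer Demand
Takt = 412 min/day / 161 units/day
Takt = 2.56 min/unit

2.56 min/unit


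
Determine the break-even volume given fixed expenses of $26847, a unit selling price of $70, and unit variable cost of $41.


Formula: BEQ = Fixed Costs / (Price - Variable Cost)
Contribution margin = $70 - $41 = $29/unit
BEQ = ceil($26847 / $29/unit) = ceil(925.76) = 926 units

926 units


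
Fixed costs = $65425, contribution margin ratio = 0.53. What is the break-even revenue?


Formula: BER = Fixed Costs / Contribution Margin Ratio
BER = $65425 / 0.53
BER = $123443.40 (to the nearest cent)

$123443.40


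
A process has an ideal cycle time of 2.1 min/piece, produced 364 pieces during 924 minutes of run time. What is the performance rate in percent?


Formula: Performance = (Ideal CT * Total Count) / Run Time * 100
Ideal output time = 2.1 * 364 = 764.4 min
Performance = 764.4 / 924 * 100 = 82.7%

82.7%


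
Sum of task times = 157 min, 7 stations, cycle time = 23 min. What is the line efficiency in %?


Formula: Efficiency = Sum of Task Times / (N_stations * CT) * 100
Total station capacity = 7 stations * 23 min = 161 min
Efficiency = 157 / 161 * 100 = 97.5%

97.5%


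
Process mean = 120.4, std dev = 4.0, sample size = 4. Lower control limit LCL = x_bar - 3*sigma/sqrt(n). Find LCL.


LCL = 120.4 - 3 * 4.0 / sqrt(4)

114.4


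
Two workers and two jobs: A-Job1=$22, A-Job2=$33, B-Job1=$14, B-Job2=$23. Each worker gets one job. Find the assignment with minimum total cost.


Option 1: A->1 + B->2 = $22 + $23 = $45
Option 2: A->2 + B->1 = $33 + $14 = $47
Min cost = min($45, $47) = $45

$45


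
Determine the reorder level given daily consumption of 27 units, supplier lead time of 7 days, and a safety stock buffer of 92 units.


Formula: ROP = (Daily Demand * Lead Time) + Safety Stock
Demand during lead time = 27 * 7 = 189 units
ROP = 189 + 92 = 281 units

281 units


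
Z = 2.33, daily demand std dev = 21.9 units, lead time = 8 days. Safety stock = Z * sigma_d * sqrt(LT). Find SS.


Formula: SS = z * sigma_d * sqrt(LT)
sqrt(LT) = sqrt(8) = 2.8284
SS = 2.33 * 21.9 * 2.8284
SS = 144.3 units

144.3 units


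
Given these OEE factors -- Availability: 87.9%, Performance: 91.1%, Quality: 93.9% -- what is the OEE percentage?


Formula: OEE = Availability * Performance * Quality / 10000
A * P = 87.9% * 91.1% / 100 = 80.08%
OEE = 80.08% * 93.9% / 100 = 75.2%

75.2%


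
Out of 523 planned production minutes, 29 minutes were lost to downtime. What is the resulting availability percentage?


Formula: Availability = (Planned Time - Downtime) / Planned Time * 100
Uptime = 523 - 29 = 494 min
Availability = 494 / 523 * 100 = 94.5%

94.5%


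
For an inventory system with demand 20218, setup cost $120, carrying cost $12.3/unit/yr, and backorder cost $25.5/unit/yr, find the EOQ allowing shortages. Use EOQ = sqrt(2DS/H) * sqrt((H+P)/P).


Formula: EOQ* = sqrt(2DS/H) * sqrt((H+P)/P)
Base EOQ = sqrt(2*20218*120/12.3) = 628.09 units
Correction = sqrt((12.3+25.5)/25.5) = 1.21752
EOQ* = 628.09 * 1.21752 = 764.7 units

764.7 units


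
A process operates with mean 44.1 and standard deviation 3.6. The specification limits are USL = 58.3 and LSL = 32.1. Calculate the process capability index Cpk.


Cpu = (58.3 - 44.1) / (3 * 3.6) = 1.31
Cpl = (44.1 - 32.1) / (3 * 3.6) = 1.11
Cpk = min(1.31, 1.11) = 1.11

1.11


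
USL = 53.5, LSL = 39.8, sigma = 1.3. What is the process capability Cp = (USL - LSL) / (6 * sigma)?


Cp = (53.5 - 39.8) / (6 * 1.3)

1.76


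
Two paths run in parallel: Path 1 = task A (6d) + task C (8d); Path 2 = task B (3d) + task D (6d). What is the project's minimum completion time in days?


Path 1 = 6 + 8 = 14 days
Path 2 = 3 + 6 = 9 days
Duration = max(14, 9) = 14 days

14 days


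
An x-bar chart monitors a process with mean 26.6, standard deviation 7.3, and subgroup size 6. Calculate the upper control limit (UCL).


UCL = 26.6 + 3 * 7.3 / sqrt(6)

35.54


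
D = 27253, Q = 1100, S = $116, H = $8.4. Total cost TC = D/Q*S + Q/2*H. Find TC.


TC = 27253/1100 * 116 + 1100/2 * 8.4

$7493.95


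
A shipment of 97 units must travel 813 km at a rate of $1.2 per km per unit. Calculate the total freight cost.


TC = dist * cost * units = 813 * 1.2 * 97 = $94633.20

$94633.20


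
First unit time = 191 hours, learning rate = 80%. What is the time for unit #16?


Formula: T_n = T_1 * (learning_rate)^(log2(n)) where learning_rate = rate/100
Doublings = log2(16) = 4
T_n = 191 * 0.8^4
T_n = 191 * 0.4096 = 78.2 hours

78.2 hours


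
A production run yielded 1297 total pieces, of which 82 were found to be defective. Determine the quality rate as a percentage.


Formula: Quality Rate = Good Pieces / Total Pieces * 100
Good pieces = 1297 - 82 = 1215
QR = 1215 / 1297 * 100 = 93.7%

93.7%


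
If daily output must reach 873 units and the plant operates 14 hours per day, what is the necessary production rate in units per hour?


Formula: Production Rate = Daily Demand / Available Hours
Rate = 873 units/day / 14 hours/day
Rate = 62.4 units/hour

62.4 units/hour


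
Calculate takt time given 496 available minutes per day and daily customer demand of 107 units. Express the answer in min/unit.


Formula: Takt Time = Available Production Time / Customer Demand
Takt = 496 min/day / 107 units/day
Takt = 4.64 min/unit

4.64 min/unit


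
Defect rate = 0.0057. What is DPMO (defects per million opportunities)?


DPMO = defect_rate * 1000000 = 0.0057 * 1000000

5700


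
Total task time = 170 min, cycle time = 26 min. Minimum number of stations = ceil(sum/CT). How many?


Formula: N_min = ceil(Sum of Task Times / Cycle Time)
N_min = ceil(170 min / 26 min) = ceil(6.5385)
N_min = 7 stations

7


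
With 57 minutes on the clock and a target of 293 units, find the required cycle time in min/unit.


Formula: CT = Available Time / Number of Units
CT = 57 min / 293 units
CT = 0.19 min/unit

0.19 min/unit


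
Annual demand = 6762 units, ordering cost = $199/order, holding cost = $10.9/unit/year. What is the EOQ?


Formula: EOQ = sqrt(2 * D * S / H)
Numerator: 2 * 6762 * 199 = 2691276
2DS/H = 2691276 / 10.9 = 246906.1
EOQ = sqrt(246906.1) = 496.9 units

496.9 units


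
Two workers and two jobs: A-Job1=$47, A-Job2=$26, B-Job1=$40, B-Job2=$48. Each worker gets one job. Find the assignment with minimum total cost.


Option 1: A->1 + B->2 = $47 + $48 = $95
Option 2: A->2 + B->1 = $26 + $40 = $66
Min cost = min($95, $66) = $66

$66


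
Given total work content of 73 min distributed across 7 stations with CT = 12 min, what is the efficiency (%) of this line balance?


Formula: Efficiency = Sum of Task Times / (N_stations * CT) * 100
Total station capacity = 7 stations * 12 min = 84 min
Efficiency = 73 / 84 * 100 = 86.9%

86.9%


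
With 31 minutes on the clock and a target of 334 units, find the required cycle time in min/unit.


Formula: CT = Available Time / Number of Units
CT = 31 min / 334 units
CT = 0.09 min/unit

0.09 min/unit


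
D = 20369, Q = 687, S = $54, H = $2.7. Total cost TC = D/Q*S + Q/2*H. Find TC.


TC = 20369/687 * 54 + 687/2 * 2.7

$2528.51


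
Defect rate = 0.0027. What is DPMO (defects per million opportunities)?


DPMO = defect_rate * 1000000 = 0.0027 * 1000000

2700


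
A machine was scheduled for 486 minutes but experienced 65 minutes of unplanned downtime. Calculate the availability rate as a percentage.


Formula: Availability = (Planned Time - Downtime) / Planned Time * 100
Uptime = 486 - 65 = 421 min
Availability = 421 / 486 * 100 = 86.6%

86.6%


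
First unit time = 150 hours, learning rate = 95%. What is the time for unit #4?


Formula: T_n = T_1 * (learning_rate)^(log2(n)) where learning_rate = rate/100
Doublings = log2(4) = 2
T_n = 150 * 0.95^2
T_n = 150 * 0.9025 = 135.4 hours

135.4 hours


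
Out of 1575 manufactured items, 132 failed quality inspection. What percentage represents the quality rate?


Formula: Quality Rate = Good Pieces / Total Pieces * 100
Good pieces = 1575 - 132 = 1443
QR = 1443 / 1575 * 100 = 91.6%

91.6%


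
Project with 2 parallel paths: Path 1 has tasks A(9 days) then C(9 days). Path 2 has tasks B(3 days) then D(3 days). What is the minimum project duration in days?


Path 1 = 9 + 9 = 18 days
Path 2 = 3 + 3 = 6 days
Duration = max(18, 6) = 18 days

18 days


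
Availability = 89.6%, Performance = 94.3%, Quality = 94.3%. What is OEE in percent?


Formula: OEE = Availability * Performance * Quality / 10000
A * P = 89.6% * 94.3% / 100 = 84.49%
OEE = 84.49% * 94.3% / 100 = 79.7%

79.7%


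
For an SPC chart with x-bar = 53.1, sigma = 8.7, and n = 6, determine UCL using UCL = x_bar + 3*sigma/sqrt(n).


UCL = 53.1 + 3 * 8.7 / sqrt(6)

63.76


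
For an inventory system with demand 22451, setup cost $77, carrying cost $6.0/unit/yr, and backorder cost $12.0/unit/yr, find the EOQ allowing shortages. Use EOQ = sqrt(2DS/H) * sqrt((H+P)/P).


Formula: EOQ* = sqrt(2DS/H) * sqrt((H+P)/P)
Base EOQ = sqrt(2*22451*77/6.0) = 759.11 units
Correction = sqrt((6.0+12.0)/12.0) = 1.22474
EOQ* = 759.11 * 1.22474 = 929.7 units

929.7 units


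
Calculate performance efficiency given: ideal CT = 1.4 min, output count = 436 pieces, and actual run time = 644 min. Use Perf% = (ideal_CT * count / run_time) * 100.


Formula: Performance = (Ideal CT * Total Count) / Run Time * 100
Ideal output time = 1.4 * 436 = 610.4 min
Performance = 610.4 / 644 * 100 = 94.8%

94.8%


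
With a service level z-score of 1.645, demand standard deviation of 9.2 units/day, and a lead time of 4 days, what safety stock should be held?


Formula: SS = z * sigma_d * sqrt(LT)
sqrt(LT) = sqrt(4) = 2.0
SS = 1.645 * 9.2 * 2.0
SS = 30.3 units

30.3 units


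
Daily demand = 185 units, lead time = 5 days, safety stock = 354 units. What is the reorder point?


Formula: ROP = (Daily Demand * Lead Time) + Safety Stock
Demand during lead time = 185 * 5 = 925 units
ROP = 925 + 354 = 1279 units

1279 units


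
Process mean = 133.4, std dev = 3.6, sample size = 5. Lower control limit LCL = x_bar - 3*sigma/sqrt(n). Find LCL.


LCL = 133.4 - 3 * 3.6 / sqrt(5)

128.57


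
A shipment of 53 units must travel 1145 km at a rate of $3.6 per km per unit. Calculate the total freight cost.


TC = dist * cost * units = 1145 * 3.6 * 53 = $218466.00

$218466.00


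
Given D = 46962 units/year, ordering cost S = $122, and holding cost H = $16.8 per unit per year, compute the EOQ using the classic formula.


Formula: EOQ = sqrt(2 * D * S / H)
Numerator: 2 * 46962 * 122 = 11458728
2DS/H = 11458728 / 16.8 = 682067.1
EOQ = sqrt(682067.1) = 825.9 units

825.9 units


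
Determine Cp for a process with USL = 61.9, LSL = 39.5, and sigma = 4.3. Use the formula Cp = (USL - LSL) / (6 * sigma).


Cp = (61.9 - 39.5) / (6 * 4.3)

0.87


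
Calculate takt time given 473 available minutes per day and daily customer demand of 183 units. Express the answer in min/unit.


Formula: Takt Time = Available Production Time / Customer Demand
Takt = 473 min/day / 183 units/day
Takt = 2.58 min/unit

2.58 min/unit


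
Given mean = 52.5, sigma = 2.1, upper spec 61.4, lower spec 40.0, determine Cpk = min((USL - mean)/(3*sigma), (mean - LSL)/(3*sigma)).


Cpu = (61.4 - 52.5) / (3 * 2.1) = 1.41
Cpl = (52.5 - 40.0) / (3 * 2.1) = 1.98
Cpk = min(1.41, 1.98) = 1.41

1.41


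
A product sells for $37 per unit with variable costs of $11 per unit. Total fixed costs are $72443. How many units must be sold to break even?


Formula: BEQ = Fixed Costs / (Price - Variable Cost)
Contribution margin = $37 - $11 = $26/unit
BEQ = ceil($72443 / $26/unit) = ceil(2786.27) = 2787 units

2787 units


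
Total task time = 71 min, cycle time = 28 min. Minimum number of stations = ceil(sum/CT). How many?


Formula: N_min = ceil(Sum of Task Times / Cycle Time)
N_min = ceil(71 min / 28 min) = ceil(2.5357)
N_min = 3 stations

3


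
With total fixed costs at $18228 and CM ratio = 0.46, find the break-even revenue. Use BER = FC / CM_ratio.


Formula: BER = Fixed Costs / Contribution Margin Ratio
BER = $18228 / 0.46
BER = $39626.09 (to the nearest cent)

$39626.09


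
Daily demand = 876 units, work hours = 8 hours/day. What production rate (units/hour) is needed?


Formula: Production Rate = Daily Demand / Available Hours
Rate = 876 units/day / 8 hours/day
Rate = 109.5 units/hour

109.5 units/hour


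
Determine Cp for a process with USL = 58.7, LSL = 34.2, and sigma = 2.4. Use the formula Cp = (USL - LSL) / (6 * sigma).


Cp = (58.7 - 34.2) / (6 * 2.4)

1.7


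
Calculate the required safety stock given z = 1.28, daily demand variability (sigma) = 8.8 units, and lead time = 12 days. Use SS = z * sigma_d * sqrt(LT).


Formula: SS = z * sigma_d * sqrt(LT)
sqrt(LT) = sqrt(12) = 3.4641
SS = 1.28 * 8.8 * 3.4641
SS = 39.0 units

39.0 units


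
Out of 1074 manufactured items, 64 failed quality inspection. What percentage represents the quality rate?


Formula: Quality Rate = Good Pieces / Total Pieces * 100
Good pieces = 1074 - 64 = 1010
QR = 1010 / 1074 * 100 = 94.0%

94.0%


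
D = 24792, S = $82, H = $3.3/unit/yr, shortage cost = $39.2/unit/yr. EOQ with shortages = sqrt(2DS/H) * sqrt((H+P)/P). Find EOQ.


Formula: EOQ* = sqrt(2DS/H) * sqrt((H+P)/P)
Base EOQ = sqrt(2*24792*82/3.3) = 1109.99 units
Correction = sqrt((3.3+39.2)/39.2) = 1.04124
EOQ* = 1109.99 * 1.04124 = 1155.8 units

1155.8 units


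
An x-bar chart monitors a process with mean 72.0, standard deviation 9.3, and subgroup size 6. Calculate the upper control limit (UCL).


UCL = 72.0 + 3 * 9.3 / sqrt(6)

83.39


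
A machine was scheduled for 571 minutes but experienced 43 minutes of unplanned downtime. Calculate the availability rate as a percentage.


Formula: Availability = (Planned Time - Downtime) / Planned Time * 100
Uptime = 571 - 43 = 528 min
Availability = 528 / 571 * 100 = 92.5%

92.5%


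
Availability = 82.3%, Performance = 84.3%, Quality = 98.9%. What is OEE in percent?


Formula: OEE = Availability * Performance * Quality / 10000
A * P = 82.3% * 84.3% / 100 = 69.38%
OEE = 69.38% * 98.9% / 100 = 68.6%

68.6%


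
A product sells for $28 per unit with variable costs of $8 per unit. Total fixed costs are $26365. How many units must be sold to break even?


Formula: BEQ = Fixed Costs / (Price - Variable Cost)
Contribution margin = $28 - $8 = $20/unit
BEQ = ceil($26365 / $20/unit) = ceil(1318.25) = 1319 units

1319 units


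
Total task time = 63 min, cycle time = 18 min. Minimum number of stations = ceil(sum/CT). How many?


Formula: N_min = ceil(Sum of Task Times / Cycle Time)
N_min = ceil(63 min / 18 min) = ceil(3.5)
N_min = 4 stations

4


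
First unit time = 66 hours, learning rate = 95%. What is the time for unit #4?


Formula: T_n = T_1 * (learning_rate)^(log2(n)) where learning_rate = rate/100
Doublings = log2(4) = 2
T_n = 66 * 0.95^2
T_n = 66 * 0.9025 = 59.6 hours

59.6 hours


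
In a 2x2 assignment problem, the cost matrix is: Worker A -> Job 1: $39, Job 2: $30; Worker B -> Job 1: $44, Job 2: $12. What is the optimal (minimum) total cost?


Option 1: A->1 + B->2 = $39 + $12 = $51
Option 2: A->2 + B->1 = $30 + $44 = $74
Min cost = min($51, $74) = $51

$51


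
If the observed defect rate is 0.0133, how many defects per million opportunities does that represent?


DPMO = defect_rate * 1000000 = 0.0133 * 1000000

13300


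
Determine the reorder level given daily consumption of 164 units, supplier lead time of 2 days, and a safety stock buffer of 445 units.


Formula: ROP = (Daily Demand * Lead Time) + Safety Stock
Demand during lead time = 164 * 2 = 328 units
ROP = 328 + 445 = 773 units

773 units


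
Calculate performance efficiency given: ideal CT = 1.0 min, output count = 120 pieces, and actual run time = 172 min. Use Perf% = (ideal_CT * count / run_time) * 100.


Formula: Performance = (Ideal CT * Total Count) / Run Time * 100
Ideal output time = 1.0 * 120 = 120.0 min
Performance = 120.0 / 172 * 100 = 69.8%

69.8%


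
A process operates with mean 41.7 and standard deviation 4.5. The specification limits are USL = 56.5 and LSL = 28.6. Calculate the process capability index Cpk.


Cpu = (56.5 - 41.7) / (3 * 4.5) = 1.1
Cpl = (41.7 - 28.6) / (3 * 4.5) = 0.97
Cpk = min(1.1, 0.97) = 0.97

0.97


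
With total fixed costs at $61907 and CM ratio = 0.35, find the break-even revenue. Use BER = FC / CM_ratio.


Formula: BER = Fixed Costs / Contribution Margin Ratio
BER = $61907 / 0.35
BER = $176877.14 (to the nearest cent)

$176877.14


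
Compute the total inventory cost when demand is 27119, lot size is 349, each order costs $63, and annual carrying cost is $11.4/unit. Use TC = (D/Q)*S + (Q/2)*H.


TC = 27119/349 * 63 + 349/2 * 11.4

$6884.71


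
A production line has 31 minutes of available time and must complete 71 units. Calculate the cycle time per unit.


Formula: CT = Available Time / Number of Units
CT = 31 min / 71 units
CT = 0.44 min/unit

0.44 min/unit


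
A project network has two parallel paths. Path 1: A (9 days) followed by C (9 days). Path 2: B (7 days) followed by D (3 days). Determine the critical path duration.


Path 1 = 9 + 9 = 18 days
Path 2 = 7 + 3 = 10 days
Duration = max(18, 10) = 18 days

18 days


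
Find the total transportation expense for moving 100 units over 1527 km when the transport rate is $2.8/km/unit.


TC = dist * cost * units = 1527 * 2.8 * 100 = $427560.00

$427560.00


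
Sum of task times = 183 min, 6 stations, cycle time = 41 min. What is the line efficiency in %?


Formula: Efficiency = Sum of Task Times / (N_stations * CT) * 100
Total station capacity = 6 stations * 41 min = 246 min
Efficiency = 183 / 246 * 100 = 74.4%

74.4%


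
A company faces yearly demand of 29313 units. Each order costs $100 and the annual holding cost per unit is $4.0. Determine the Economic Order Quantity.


Formula: EOQ = sqrt(2 * D * S / H)
Numerator: 2 * 29313 * 100 = 5862600
2DS/H = 5862600 / 4.0 = 1465650.0
EOQ = sqrt(1465650.0) = 1210.6 units

1210.6 units


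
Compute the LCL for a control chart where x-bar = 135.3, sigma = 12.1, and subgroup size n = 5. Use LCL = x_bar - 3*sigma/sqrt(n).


LCL = 135.3 - 3 * 12.1 / sqrt(5)

119.07


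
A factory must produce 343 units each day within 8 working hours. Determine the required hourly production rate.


Formula: Production Rate = Daily Demand / Available Hours
Rate = 343 units/day / 8 hours/day
Rate = 42.9 units/hour

42.9 units/hour


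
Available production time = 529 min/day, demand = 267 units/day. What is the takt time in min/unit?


Formula: Takt Time = Available Production Time / Customer Demand
Takt = 529 min/day / 267 units/day
Takt = 1.98 min/unit

1.98 min/unit


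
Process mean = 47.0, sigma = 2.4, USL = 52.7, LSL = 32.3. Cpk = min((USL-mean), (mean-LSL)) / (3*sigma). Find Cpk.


Cpu = (52.7 - 47.0) / (3 * 2.4) = 0.79
Cpl = (47.0 - 32.3) / (3 * 2.4) = 2.04
Cpk = min(0.79, 2.04) = 0.79

0.79


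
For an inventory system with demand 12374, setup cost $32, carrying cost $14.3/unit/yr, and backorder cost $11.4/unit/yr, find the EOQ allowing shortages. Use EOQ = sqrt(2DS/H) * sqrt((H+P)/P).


Formula: EOQ* = sqrt(2DS/H) * sqrt((H+P)/P)
Base EOQ = sqrt(2*12374*32/14.3) = 235.33 units
Correction = sqrt((14.3+11.4)/11.4) = 1.50146
EOQ* = 235.33 * 1.50146 = 353.3 units

353.3 units


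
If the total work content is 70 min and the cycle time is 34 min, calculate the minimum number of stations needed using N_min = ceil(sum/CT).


Formula: N_min = ceil(Sum of Task Times / Cycle Time)
N_min = ceil(70 min / 34 min) = ceil(2.0588)
N_min = 3 stations

3


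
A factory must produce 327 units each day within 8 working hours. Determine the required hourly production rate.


Formula: Production Rate = Daily Demand / Available Hours
Rate = 327 units/day / 8 hours/day
Rate = 40.9 units/hour

40.9 units/hour


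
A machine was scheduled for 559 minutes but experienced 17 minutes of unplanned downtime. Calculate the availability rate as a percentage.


Formula: Availability = (Planned Time - Downtime) / Planned Time * 100
Uptime = 559 - 17 = 542 min
Availability = 542 / 559 * 100 = 97.0%

97.0%


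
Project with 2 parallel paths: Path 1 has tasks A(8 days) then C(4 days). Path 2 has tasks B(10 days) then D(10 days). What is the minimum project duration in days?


Path 1 = 8 + 4 = 12 days
Path 2 = 10 + 10 = 20 days
Duration = max(12, 20) = 20 days

20 days


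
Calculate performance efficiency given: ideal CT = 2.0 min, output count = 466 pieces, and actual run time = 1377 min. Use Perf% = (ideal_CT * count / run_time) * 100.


Formula: Performance = (Ideal CT * Total Count) / Run Time * 100
Ideal output time = 2.0 * 466 = 932.0 min
Performance = 932.0 / 1377 * 100 = 67.7%

67.7%


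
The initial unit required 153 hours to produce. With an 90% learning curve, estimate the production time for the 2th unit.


Formula: T_n = T_1 * (learning_rate)^(log2(n)) where learning_rate = rate/100
Doublings = log2(2) = 1
T_n = 153 * 0.9^1
T_n = 153 * 0.9 = 137.7 hours

137.7 hours


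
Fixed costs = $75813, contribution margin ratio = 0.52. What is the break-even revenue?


Formula: BER = Fixed Costs / Contribution Margin Ratio
BER = $75813 / 0.52
BER = $145794.23 (to the nearest cent)

$145794.23


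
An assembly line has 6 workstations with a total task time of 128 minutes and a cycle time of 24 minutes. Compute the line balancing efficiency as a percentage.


Formula: Efficiency = Sum of Task Times / (N_stations * CT) * 100
Total station capacity = 6 stations * 24 min = 144 min
Efficiency = 128 / 144 * 100 = 88.9%

88.9%


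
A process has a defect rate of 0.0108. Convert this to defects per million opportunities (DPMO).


DPMO = defect_rate * 1000000 = 0.0108 * 1000000

10800


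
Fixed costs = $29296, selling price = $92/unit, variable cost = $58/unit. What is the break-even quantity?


Formula: BEQ = Fixed Costs / (Price - Variable Cost)
Contribution margin = $92 - $58 = $34/unit
BEQ = ceil($29296 / $34/unit) = ceil(861.65) = 862 units

862 units


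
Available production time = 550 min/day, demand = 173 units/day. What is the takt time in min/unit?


Formula: Takt Time = Available Production Time / Customer Demand
Takt = 550 min/day / 173 units/day
Takt = 3.18 min/unit

3.18 min/unit


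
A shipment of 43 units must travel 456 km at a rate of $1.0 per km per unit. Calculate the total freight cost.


TC = dist * cost * units = 456 * 1.0 * 43 = $19608.00

$19608.00


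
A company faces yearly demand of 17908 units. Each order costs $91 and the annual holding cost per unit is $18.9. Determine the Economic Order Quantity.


Formula: EOQ = sqrt(2 * D * S / H)
Numerator: 2 * 17908 * 91 = 3259256
2DS/H = 3259256 / 18.9 = 172447.4
EOQ = sqrt(172447.4) = 415.3 units

415.3 units


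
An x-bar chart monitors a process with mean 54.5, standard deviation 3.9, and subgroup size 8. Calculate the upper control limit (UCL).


UCL = 54.5 + 3 * 3.9 / sqrt(8)

58.64


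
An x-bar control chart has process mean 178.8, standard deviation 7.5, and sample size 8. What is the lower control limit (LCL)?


LCL = 178.8 - 3 * 7.5 / sqrt(8)

170.85


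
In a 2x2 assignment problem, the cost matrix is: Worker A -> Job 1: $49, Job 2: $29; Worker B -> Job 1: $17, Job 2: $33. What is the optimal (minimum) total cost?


Option 1: A->1 + B->2 = $49 + $33 = $82
Option 2: A->2 + B->1 = $29 + $17 = $46
Min cost = min($82, $46) = $46

$46


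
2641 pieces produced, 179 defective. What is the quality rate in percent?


Formula: Quality Rate = Good Pieces / Total Pieces * 100
Good pieces = 2641 - 179 = 2462
QR = 2462 / 2641 * 100 = 93.2%

93.2%


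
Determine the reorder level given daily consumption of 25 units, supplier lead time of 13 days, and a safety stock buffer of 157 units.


Formula: ROP = (Daily Demand * Lead Time) + Safety Stock
Demand during lead time = 25 * 13 = 325 units
ROP = 325 + 157 = 482 units

482 units


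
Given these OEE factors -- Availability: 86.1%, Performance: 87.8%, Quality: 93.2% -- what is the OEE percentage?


Formula: OEE = Availability * Performance * Quality / 10000
A * P = 86.1% * 87.8% / 100 = 75.6%
OEE = 75.6% * 93.2% / 100 = 70.5%

70.5%


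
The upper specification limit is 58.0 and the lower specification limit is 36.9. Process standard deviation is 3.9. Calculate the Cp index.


Cp = (58.0 - 36.9) / (6 * 3.9)

0.9


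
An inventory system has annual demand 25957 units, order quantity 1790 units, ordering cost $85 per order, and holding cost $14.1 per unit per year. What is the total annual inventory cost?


TC = 25957/1790 * 85 + 1790/2 * 14.1

$13852.09


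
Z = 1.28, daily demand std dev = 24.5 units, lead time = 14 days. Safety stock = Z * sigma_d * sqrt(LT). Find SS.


Formula: SS = z * sigma_d * sqrt(LT)
sqrt(LT) = sqrt(14) = 3.7417
SS = 1.28 * 24.5 * 3.7417
SS = 117.3 units

117.3 units
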